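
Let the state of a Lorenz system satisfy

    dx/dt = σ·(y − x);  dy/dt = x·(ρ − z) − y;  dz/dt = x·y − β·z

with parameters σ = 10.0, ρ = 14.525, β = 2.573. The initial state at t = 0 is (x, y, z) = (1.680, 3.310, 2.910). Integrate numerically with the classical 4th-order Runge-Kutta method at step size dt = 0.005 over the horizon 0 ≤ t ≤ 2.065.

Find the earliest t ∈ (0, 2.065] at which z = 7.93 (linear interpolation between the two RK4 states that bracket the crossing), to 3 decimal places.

t = 0.233

t=0.000: state=(1.680, 3.310, 2.910)
step 1 (dt=0.005): k1=(16.300, 16.203, -1.927), k2=(16.298, 16.644, -1.710), k3=(16.309, 16.642, -1.709), k4=(16.317, 17.082, -1.488); state += dt/6·(k1+2k2+2k3+k4)
t=0.005: state=(1.762, 3.393, 2.901)
t=0.010: state=(1.843, 3.481, 2.895)
t=0.015: state=(1.925, 3.573, 2.891)
continuing one RK4 step at a time; state shown every 20 steps (Δt=0.1):
t=0.100: state=(3.538, 5.808, 3.305)
t=0.200: state=(6.425, 9.912, 6.063)
t=0.230: state=(7.506, 11.190, 7.743)
next step: t=0.235: state=(7.690, 11.385, 8.070) — z has crossed 7.93
linear interpolation between t=0.230 (7.74263) and t=0.235 (8.06977) → t≈0.233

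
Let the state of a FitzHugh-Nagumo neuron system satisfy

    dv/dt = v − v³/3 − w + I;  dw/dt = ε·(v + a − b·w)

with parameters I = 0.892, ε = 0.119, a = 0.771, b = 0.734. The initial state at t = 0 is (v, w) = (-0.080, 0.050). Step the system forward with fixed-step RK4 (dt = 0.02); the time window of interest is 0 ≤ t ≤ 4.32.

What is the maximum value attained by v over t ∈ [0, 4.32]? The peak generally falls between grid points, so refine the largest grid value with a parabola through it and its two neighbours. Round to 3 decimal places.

t=0.000: state=(-0.080, 0.050)
step 1 (dt=0.02): k1=(0.762, 0.078), k2=(0.769, 0.079), k3=(0.769, 0.079), k4=(0.776, 0.080); state += dt/6·(k1+2k2+2k3+k4)
t=0.020: state=(-0.065, 0.052)
t=0.040: state=(-0.049, 0.053)
t=0.060: state=(-0.033, 0.055)
continuing one RK4 step at a time; state shown every 10 steps (Δt=0.2):
t=0.200: state=(0.087, 0.067)
t=0.400: state=(0.286, 0.089)
t=0.600: state=(0.519, 0.115)
t=0.800: state=(0.783, 0.146)
t=1.000: state=(1.059, 0.184)
t=1.200: state=(1.321, 0.227)
t=1.400: state=(1.538, 0.275)
t=1.600: state=(1.696, 0.327)
t=1.800: state=(1.796, 0.381)
t=2.000: state=(1.851, 0.435)
t=2.200: state=(1.877, 0.490)
t=2.400: state=(1.884, 0.544)
t=2.600: state=(1.880, 0.597)
t=2.800: state=(1.869, 0.649)
t=3.000: state=(1.855, 0.700)
t=3.200: state=(1.838, 0.750)
t=3.400: state=(1.819, 0.798)
t=3.600: state=(1.800, 0.845)
t=3.800: state=(1.780, 0.891)
t=4.000: state=(1.760, 0.936)
t=4.200: state=(1.740, 0.979)
t=4.320: state=(1.728, 1.004)
largest grid value and its neighbours: v(2.380)=1.88415, v(2.400)=1.88425, v(2.420)=1.88424
parabola through these three points peaks at t≈2.409 with v≈1.88426

max v = 1.884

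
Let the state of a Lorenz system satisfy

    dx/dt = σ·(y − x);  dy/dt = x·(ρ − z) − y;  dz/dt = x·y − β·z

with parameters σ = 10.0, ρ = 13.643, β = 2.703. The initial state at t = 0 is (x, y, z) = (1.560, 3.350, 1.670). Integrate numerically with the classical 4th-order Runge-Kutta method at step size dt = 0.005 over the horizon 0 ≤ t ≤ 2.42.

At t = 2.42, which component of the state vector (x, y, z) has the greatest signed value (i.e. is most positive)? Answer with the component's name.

largest component: z

t=0.000: state=(1.560, 3.350, 1.670)
step 1 (dt=0.005): k1=(17.900, 15.328, 0.712), k2=(17.836, 15.822, 0.919), k3=(17.850, 15.819, 0.919), k4=(17.798, 16.310, 1.129); state += dt/6·(k1+2k2+2k3+k4)
t=0.005: state=(1.649, 3.429, 1.675)
t=0.010: state=(1.738, 3.513, 1.681)
t=0.015: state=(1.827, 3.602, 1.690)
continuing one RK4 step at a time; state shown every 20 steps (Δt=0.1):
t=0.100: state=(3.505, 5.823, 2.304)
t=0.200: state=(6.420, 9.914, 5.245)
t=0.300: state=(9.902, 12.700, 12.622)
t=0.400: state=(10.419, 8.269, 19.837)
t=0.500: state=(6.631, 2.231, 18.929)
t=0.600: state=(3.033, 0.465, 14.907)
t=0.700: state=(1.385, 0.487, 11.451)
t=0.800: state=(0.929, 0.804, 8.799)
t=0.900: state=(1.006, 1.256, 6.800)
t=1.000: state=(1.417, 2.003, 5.360)
t=1.100: state=(2.230, 3.311, 4.513)
t=1.200: state=(3.675, 5.533, 4.589)
t=1.300: state=(5.993, 8.730, 6.571)
t=1.400: state=(8.749, 11.113, 11.739)
t=1.500: state=(9.685, 8.827, 17.594)
t=1.600: state=(7.323, 4.048, 18.243)
t=1.700: state=(4.293, 1.848, 15.288)
t=1.800: state=(2.612, 1.629, 12.144)
t=1.900: state=(2.137, 2.083, 9.633)
t=2.000: state=(2.395, 2.941, 7.839)
t=2.100: state=(3.223, 4.346, 6.873)
t=2.200: state=(4.671, 6.446, 7.120)
t=2.300: state=(6.685, 8.815, 9.317)
t=2.400: state=(8.469, 9.590, 13.507)
t=2.420: state=(8.652, 9.349, 14.377)
compare at T: x=8.652, y=9.349, z=14.377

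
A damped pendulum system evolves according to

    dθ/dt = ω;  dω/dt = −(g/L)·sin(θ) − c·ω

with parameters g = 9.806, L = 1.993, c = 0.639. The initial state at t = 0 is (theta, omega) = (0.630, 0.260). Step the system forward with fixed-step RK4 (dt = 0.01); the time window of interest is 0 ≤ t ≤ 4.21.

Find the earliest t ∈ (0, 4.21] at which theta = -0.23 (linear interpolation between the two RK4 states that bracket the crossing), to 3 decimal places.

t=0.000: state=(0.630, 0.260)
step 1 (dt=0.01): k1=(0.260, -3.065), k2=(0.245, -3.060), k3=(0.245, -3.060), k4=(0.229, -3.055); state += dt/6·(k1+2k2+2k3+k4)
t=0.010: state=(0.632, 0.229)
t=0.020: state=(0.635, 0.199)
t=0.030: state=(0.636, 0.169)
continuing one RK4 step at a time; state shown every 20 steps (Δt=0.2):
t=0.200: state=(0.623, -0.320)
t=0.400: state=(0.510, -0.782)
t=0.600: state=(0.322, -1.063)
t=0.800: state=(0.099, -1.127)
t=1.000: state=(-0.115, -0.980)
t=1.120: state=(-0.223, -0.811)
next step: t=1.130: state=(-0.231, -0.795) — theta has crossed -0.23
linear interpolation between t=1.120 (-0.22267) and t=1.130 (-0.23070) → t≈1.129

t = 1.129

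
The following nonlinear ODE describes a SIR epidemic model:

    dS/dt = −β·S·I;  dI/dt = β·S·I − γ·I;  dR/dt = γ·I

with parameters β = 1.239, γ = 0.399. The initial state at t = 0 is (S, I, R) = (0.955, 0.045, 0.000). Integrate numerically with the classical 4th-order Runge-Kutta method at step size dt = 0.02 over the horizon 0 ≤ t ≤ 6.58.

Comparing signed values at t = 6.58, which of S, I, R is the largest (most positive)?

largest component: R

t=0.000: state=(0.955, 0.045, 0.000)
step 1 (dt=0.02): k1=(-0.053, 0.035, 0.018), k2=(-0.054, 0.036, 0.018), k3=(-0.054, 0.036, 0.018), k4=(-0.054, 0.036, 0.018); state += dt/6·(k1+2k2+2k3+k4)
t=0.020: state=(0.954, 0.046, 0.000)
t=0.040: state=(0.953, 0.046, 0.001)
t=0.060: state=(0.952, 0.047, 0.001)
continuing one RK4 step at a time; state shown every 25 steps (Δt=0.5):
t=0.500: state=(0.923, 0.066, 0.011)
t=1.000: state=(0.879, 0.095, 0.027)
t=1.500: state=(0.820, 0.131, 0.049)
t=2.000: state=(0.746, 0.175, 0.080)
t=2.500: state=(0.660, 0.221, 0.119)
t=3.000: state=(0.567, 0.265, 0.168)
t=3.500: state=(0.476, 0.300, 0.224)
t=4.000: state=(0.392, 0.321, 0.286)
t=4.500: state=(0.321, 0.328, 0.351)
t=5.000: state=(0.262, 0.322, 0.416)
t=5.500: state=(0.216, 0.305, 0.479)
t=6.000: state=(0.180, 0.282, 0.538)
t=6.500: state=(0.152, 0.256, 0.591)
t=6.580: state=(0.148, 0.252, 0.600)
compare at T: S=0.148, I=0.252, R=0.600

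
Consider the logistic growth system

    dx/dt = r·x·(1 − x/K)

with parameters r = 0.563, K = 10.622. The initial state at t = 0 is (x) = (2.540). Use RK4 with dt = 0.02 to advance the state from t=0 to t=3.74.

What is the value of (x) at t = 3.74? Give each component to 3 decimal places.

t=0.000: state=(2.540)
step 1 (dt=0.02): k1=(1.088), k2=(1.091), k3=(1.091), k4=(1.094); state += dt/6·(k1+2k2+2k3+k4)
t=0.020: state=(2.562)
t=0.040: state=(2.584)
t=0.060: state=(2.606)
continuing one RK4 step at a time; state shown every 10 steps (Δt=0.2):
t=0.200: state=(2.764)
t=0.400: state=(3.000)
t=0.600: state=(3.249)
t=0.800: state=(3.508)
t=1.000: state=(3.777)
t=1.200: state=(4.056)
t=1.400: state=(4.341)
t=1.600: state=(4.633)
t=1.800: state=(4.929)
t=2.000: state=(5.227)
t=2.200: state=(5.526)
t=2.400: state=(5.824)
t=2.600: state=(6.118)
t=2.800: state=(6.407)
t=3.000: state=(6.690)
t=3.200: state=(6.965)
t=3.400: state=(7.230)
t=3.600: state=(7.484)
t=3.740: state=(7.656)

(x) = (7.656)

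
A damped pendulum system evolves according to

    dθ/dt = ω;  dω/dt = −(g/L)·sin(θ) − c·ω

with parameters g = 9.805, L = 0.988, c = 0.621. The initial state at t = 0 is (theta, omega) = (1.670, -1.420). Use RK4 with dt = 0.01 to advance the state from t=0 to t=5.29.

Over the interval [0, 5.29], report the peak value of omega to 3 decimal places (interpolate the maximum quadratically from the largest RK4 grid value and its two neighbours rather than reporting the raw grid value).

max omega = 3.005

t=0.000: state=(1.670, -1.420)
step 1 (dt=0.01): k1=(-1.420, -8.993), k2=(-1.465, -8.972), k3=(-1.465, -8.973), k4=(-1.510, -8.951); state += dt/6·(k1+2k2+2k3+k4)
t=0.010: state=(1.655, -1.510)
t=0.020: state=(1.640, -1.599)
t=0.030: state=(1.623, -1.688)
continuing one RK4 step at a time; state shown every 20 steps (Δt=0.2):
t=0.200: state=(1.213, -3.094)
t=0.400: state=(0.475, -4.107)
t=0.600: state=(-0.334, -3.729)
t=0.800: state=(-0.935, -2.155)
t=1.000: state=(-1.176, -0.253)
t=1.200: state=(-1.048, 1.471)
t=1.400: state=(-0.620, 2.691)
t=1.600: state=(-0.036, 2.967)
t=1.800: state=(0.493, 2.168)
t=2.000: state=(0.791, 0.762)
t=2.200: state=(0.795, -0.688)
t=2.400: state=(0.539, -1.783)
t=2.600: state=(0.129, -2.186)
t=2.800: state=(-0.280, -1.771)
t=3.000: state=(-0.541, -0.789)
t=3.200: state=(-0.586, 0.331)
t=3.400: state=(-0.425, 1.216)
t=3.600: state=(-0.134, 1.593)
t=3.800: state=(0.171, 1.359)
t=4.000: state=(0.379, 0.670)
t=4.200: state=(0.429, -0.167)
t=4.400: state=(0.323, -0.850)
t=4.600: state=(0.114, -1.160)
t=4.800: state=(-0.111, -1.019)
t=5.000: state=(-0.270, -0.529)
t=5.200: state=(-0.314, 0.089)
t=5.290: state=(-0.294, 0.346)
largest grid value and its neighbours: omega(1.540)=3.00397, omega(1.550)=3.00507, omega(1.560)=3.00324
parabola through these three points peaks at t≈1.549 with omega≈3.00509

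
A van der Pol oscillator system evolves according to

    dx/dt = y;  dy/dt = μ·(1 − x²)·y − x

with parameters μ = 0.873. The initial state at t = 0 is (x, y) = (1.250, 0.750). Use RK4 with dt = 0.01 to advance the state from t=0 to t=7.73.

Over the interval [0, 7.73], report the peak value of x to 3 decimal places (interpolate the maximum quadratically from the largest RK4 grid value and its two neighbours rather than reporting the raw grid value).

max x = 2.002

t=0.000: state=(1.250, 0.750)
step 1 (dt=0.01): k1=(0.750, -1.618), k2=(0.742, -1.624), k3=(0.742, -1.624), k4=(0.734, -1.630); state += dt/6·(k1+2k2+2k3+k4)
t=0.010: state=(1.257, 0.734)
t=0.020: state=(1.265, 0.717)
t=0.030: state=(1.272, 0.701)
continuing one RK4 step at a time; state shown every 25 steps (Δt=0.25):
t=0.250: state=(1.385, 0.331)
t=0.500: state=(1.419, -0.050)
t=0.750: state=(1.367, -0.357)
t=1.000: state=(1.245, -0.609)
t=1.250: state=(1.063, -0.846)
t=1.500: state=(0.820, -1.106)
t=1.750: state=(0.506, -1.425)
t=2.000: state=(0.101, -1.818)
t=2.250: state=(-0.404, -2.204)
t=2.500: state=(-0.975, -2.280)
t=2.750: state=(-1.489, -1.727)
t=3.000: state=(-1.809, -0.827)
t=3.250: state=(-1.920, -0.117)
t=3.500: state=(-1.893, 0.298)
t=3.750: state=(-1.786, 0.537)
t=4.000: state=(-1.630, 0.704)
t=4.250: state=(-1.435, 0.858)
t=4.500: state=(-1.199, 1.036)
t=4.750: state=(-0.912, 1.270)
t=5.000: state=(-0.556, 1.596)
t=5.250: state=(-0.106, 2.024)
t=5.500: state=(0.456, 2.445)
t=5.750: state=(1.083, 2.458)
t=6.000: state=(1.619, 1.719)
t=6.250: state=(1.920, 0.709)
t=6.500: state=(2.002, 0.012)
t=6.750: state=(1.953, -0.361)
t=7.000: state=(1.835, -0.568)
t=7.250: state=(1.674, -0.715)
t=7.500: state=(1.478, -0.855)
t=7.730: state=(1.265, -1.007)
largest grid value and its neighbours: x(6.500)=2.00194, x(6.510)=2.00196, x(6.520)=2.00178
parabola through these three points peaks at t≈6.506 with x≈2.00197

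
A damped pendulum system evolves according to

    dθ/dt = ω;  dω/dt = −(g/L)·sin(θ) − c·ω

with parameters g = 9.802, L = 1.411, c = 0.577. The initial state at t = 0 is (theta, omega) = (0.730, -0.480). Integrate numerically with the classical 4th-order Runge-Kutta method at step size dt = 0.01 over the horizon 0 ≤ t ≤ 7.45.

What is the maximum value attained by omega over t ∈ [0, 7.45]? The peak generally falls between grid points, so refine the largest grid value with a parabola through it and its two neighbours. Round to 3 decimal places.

t=0.000: state=(0.730, -0.480)
step 1 (dt=0.01): k1=(-0.480, -4.356), k2=(-0.502, -4.331), k3=(-0.502, -4.330), k4=(-0.523, -4.305); state += dt/6·(k1+2k2+2k3+k4)
t=0.010: state=(0.725, -0.523)
t=0.020: state=(0.720, -0.566)
t=0.030: state=(0.714, -0.608)
continuing one RK4 step at a time; state shown every 25 steps (Δt=0.25):
t=0.250: state=(0.490, -1.360)
t=0.500: state=(0.100, -1.647)
t=0.750: state=(-0.276, -1.264)
t=1.000: state=(-0.496, -0.457)
t=1.250: state=(-0.500, 0.403)
t=1.500: state=(-0.316, 1.006)
t=1.750: state=(-0.036, 1.153)
t=2.000: state=(0.221, 0.834)
t=2.250: state=(0.358, 0.239)
t=2.500: state=(0.340, -0.364)
t=2.750: state=(0.194, -0.751)
t=3.000: state=(-0.007, -0.798)
t=3.250: state=(-0.178, -0.529)
t=3.500: state=(-0.258, -0.092)
t=3.750: state=(-0.227, 0.321)
t=4.000: state=(-0.112, 0.556)
t=4.250: state=(0.030, 0.544)
t=4.500: state=(0.142, 0.322)
t=4.750: state=(0.184, 0.005)
t=5.000: state=(0.148, -0.271)
t=5.250: state=(0.060, -0.405)
t=5.500: state=(-0.040, -0.364)
t=5.750: state=(-0.111, -0.186)
t=6.000: state=(-0.129, 0.040)
t=6.250: state=(-0.095, 0.220)
t=6.500: state=(-0.028, 0.291)
t=6.750: state=(0.040, 0.239)
t=7.000: state=(0.084, 0.101)
t=7.250: state=(0.089, -0.058)
t=7.450: state=(0.067, -0.156)
largest grid value and its neighbours: omega(1.690)=1.16348, omega(1.700)=1.16370, omega(1.710)=1.16311
parabola through these three points peaks at t≈1.698 with omega≈1.16372

max omega = 1.164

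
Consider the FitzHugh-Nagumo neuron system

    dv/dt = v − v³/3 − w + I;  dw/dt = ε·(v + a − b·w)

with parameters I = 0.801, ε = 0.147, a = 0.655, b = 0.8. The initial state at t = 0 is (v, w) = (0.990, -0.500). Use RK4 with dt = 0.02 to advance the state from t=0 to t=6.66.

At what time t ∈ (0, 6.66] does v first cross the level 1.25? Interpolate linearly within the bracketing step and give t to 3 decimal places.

t=0.000: state=(0.990, -0.500)
step 1 (dt=0.02): k1=(1.968, 0.301), k2=(1.965, 0.303), k3=(1.965, 0.303), k4=(1.961, 0.306); state += dt/6·(k1+2k2+2k3+k4)
t=0.020: state=(1.029, -0.494)
t=0.040: state=(1.068, -0.488)
t=0.060: state=(1.107, -0.482)
t=0.120: state=(1.222, -0.462)
next step: t=0.140: state=(1.259, -0.455) — v has crossed 1.25
linear interpolation between t=0.120 (1.22187) and t=0.140 (1.25915) → t≈0.135

t = 0.135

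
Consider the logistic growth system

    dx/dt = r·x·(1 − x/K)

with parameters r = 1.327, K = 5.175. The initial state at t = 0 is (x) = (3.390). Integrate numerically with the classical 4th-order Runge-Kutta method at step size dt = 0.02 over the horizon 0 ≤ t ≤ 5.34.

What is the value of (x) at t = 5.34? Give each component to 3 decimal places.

t=0.000: state=(3.390)
step 1 (dt=0.02): k1=(1.552), k2=(1.545), k3=(1.545), k4=(1.539); state += dt/6·(k1+2k2+2k3+k4)
t=0.020: state=(3.421)
t=0.040: state=(3.452)
t=0.060: state=(3.482)
continuing one RK4 step at a time; state shown every 10 steps (Δt=0.2):
t=0.200: state=(3.686)
t=0.400: state=(3.951)
t=0.600: state=(4.182)
t=0.800: state=(4.378)
t=1.000: state=(4.541)
t=1.200: state=(4.674)
t=1.400: state=(4.782)
t=1.600: state=(4.868)
t=1.800: state=(4.936)
t=2.000: state=(4.990)
t=2.200: state=(5.032)
t=2.400: state=(5.065)
t=2.600: state=(5.090)
t=2.800: state=(5.110)
t=3.000: state=(5.125)
t=3.200: state=(5.136)
t=3.400: state=(5.145)
t=3.600: state=(5.152)
t=3.800: state=(5.157)
t=4.000: state=(5.162)
t=4.200: state=(5.165)
t=4.400: state=(5.167)
t=4.600: state=(5.169)
t=4.800: state=(5.170)
t=5.000: state=(5.171)
t=5.200: state=(5.172)
t=5.340: state=(5.173)

(x) = (5.173)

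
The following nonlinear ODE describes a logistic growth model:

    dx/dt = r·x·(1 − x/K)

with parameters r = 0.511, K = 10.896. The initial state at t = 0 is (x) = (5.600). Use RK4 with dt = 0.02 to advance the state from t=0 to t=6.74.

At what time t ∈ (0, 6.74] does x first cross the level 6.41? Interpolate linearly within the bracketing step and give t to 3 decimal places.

t = 0.589

t=0.000: state=(5.600)
step 1 (dt=0.02): k1=(1.391), k2=(1.391), k3=(1.391), k4=(1.390); state += dt/6·(k1+2k2+2k3+k4)
t=0.020: state=(5.628)
t=0.040: state=(5.656)
t=0.060: state=(5.683)
continuing one RK4 step at a time; state shown every 25 steps (Δt=0.5):
t=0.500: state=(6.289)
t=0.580: state=(6.398)
next step: t=0.600: state=(6.425) — x has crossed 6.41
linear interpolation between t=0.580 (6.39758) and t=0.600 (6.42455) → t≈0.589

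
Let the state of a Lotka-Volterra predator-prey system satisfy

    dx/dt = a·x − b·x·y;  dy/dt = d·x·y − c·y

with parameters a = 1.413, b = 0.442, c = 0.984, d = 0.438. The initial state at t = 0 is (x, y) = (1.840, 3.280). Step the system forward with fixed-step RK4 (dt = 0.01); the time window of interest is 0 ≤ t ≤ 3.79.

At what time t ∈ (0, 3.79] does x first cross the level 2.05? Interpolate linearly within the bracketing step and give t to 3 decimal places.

t = 1.147

t=0.000: state=(1.840, 3.280)
step 1 (dt=0.01): k1=(-0.068, -0.584), k2=(-0.065, -0.584), k3=(-0.065, -0.584), k4=(-0.063, -0.584); state += dt/6·(k1+2k2+2k3+k4)
t=0.010: state=(1.839, 3.274)
t=0.020: state=(1.839, 3.268)
t=0.030: state=(1.838, 3.262)
continuing one RK4 step at a time; state shown every 20 steps (Δt=0.2):
t=0.200: state=(1.836, 3.164)
t=0.400: state=(1.850, 3.054)
t=0.600: state=(1.882, 2.954)
t=0.800: state=(1.931, 2.867)
t=1.000: state=(1.995, 2.796)
t=1.140: state=(2.047, 2.757)
next step: t=1.150: state=(2.051, 2.755) — x has crossed 2.05
linear interpolation between t=1.140 (2.04723) and t=1.150 (2.05122) → t≈1.147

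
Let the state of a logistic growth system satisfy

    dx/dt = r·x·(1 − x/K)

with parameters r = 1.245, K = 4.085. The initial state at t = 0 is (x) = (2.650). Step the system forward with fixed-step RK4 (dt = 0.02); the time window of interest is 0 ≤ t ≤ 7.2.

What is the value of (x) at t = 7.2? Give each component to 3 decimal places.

t=0.000: state=(2.650)
step 1 (dt=0.02): k1=(1.159), k2=(1.155), k3=(1.155), k4=(1.150); state += dt/6·(k1+2k2+2k3+k4)
t=0.020: state=(2.673)
t=0.040: state=(2.696)
t=0.060: state=(2.719)
continuing one RK4 step at a time; state shown every 25 steps (Δt=0.5):
t=0.500: state=(3.165)
t=1.000: state=(3.534)
t=1.500: state=(3.770)
t=2.000: state=(3.909)
t=2.500: state=(3.989)
t=3.000: state=(4.033)
t=3.500: state=(4.057)
t=4.000: state=(4.070)
t=4.500: state=(4.077)
t=5.000: state=(4.081)
t=5.500: state=(4.083)
t=6.000: state=(4.084)
t=6.500: state=(4.084)
t=7.000: state=(4.085)
t=7.200: state=(4.085)

(x) = (4.085)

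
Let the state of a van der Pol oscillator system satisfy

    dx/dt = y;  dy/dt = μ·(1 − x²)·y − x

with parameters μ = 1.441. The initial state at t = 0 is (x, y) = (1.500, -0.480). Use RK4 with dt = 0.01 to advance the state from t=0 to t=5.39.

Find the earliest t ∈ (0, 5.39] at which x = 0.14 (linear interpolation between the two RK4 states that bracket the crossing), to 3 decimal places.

t = 1.313

t=0.000: state=(1.500, -0.480)
step 1 (dt=0.01): k1=(-0.480, -0.635), k2=(-0.483, -0.632), k3=(-0.483, -0.632), k4=(-0.486, -0.629); state += dt/6·(k1+2k2+2k3+k4)
t=0.010: state=(1.495, -0.486)
t=0.020: state=(1.490, -0.493)
t=0.030: state=(1.485, -0.499)
continuing one RK4 step at a time; state shown every 20 steps (Δt=0.2):
t=0.200: state=(1.392, -0.599)
t=0.400: state=(1.260, -0.721)
t=0.600: state=(1.102, -0.867)
t=0.800: state=(0.910, -1.065)
t=1.000: state=(0.670, -1.352)
t=1.200: state=(0.360, -1.782)
t=1.310: state=(0.147, -2.096)
next step: t=1.320: state=(0.126, -2.127) — x has crossed 0.14
linear interpolation between t=1.310 (0.14683) and t=1.320 (0.12572) → t≈1.313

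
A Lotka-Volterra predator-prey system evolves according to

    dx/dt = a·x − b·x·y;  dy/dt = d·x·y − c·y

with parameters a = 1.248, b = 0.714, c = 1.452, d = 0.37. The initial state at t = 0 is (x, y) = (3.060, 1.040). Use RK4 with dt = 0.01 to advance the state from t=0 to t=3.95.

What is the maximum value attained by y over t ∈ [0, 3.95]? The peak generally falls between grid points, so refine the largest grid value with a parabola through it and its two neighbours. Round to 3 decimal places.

max y = 2.876

t=0.000: state=(3.060, 1.040)
step 1 (dt=0.01): k1=(1.547, -0.333), k2=(1.554, -0.329), k3=(1.554, -0.329), k4=(1.562, -0.326); state += dt/6·(k1+2k2+2k3+k4)
t=0.010: state=(3.076, 1.037)
t=0.020: state=(3.091, 1.033)
t=0.030: state=(3.107, 1.030)
continuing one RK4 step at a time; state shown every 20 steps (Δt=0.2):
t=0.200: state=(3.399, 0.988)
t=0.400: state=(3.797, 0.964)
t=0.600: state=(4.247, 0.970)
t=0.800: state=(4.733, 1.012)
t=1.000: state=(5.230, 1.094)
t=1.200: state=(5.692, 1.226)
t=1.400: state=(6.053, 1.418)
t=1.600: state=(6.235, 1.673)
t=1.800: state=(6.168, 1.983)
t=2.000: state=(5.823, 2.316)
t=2.200: state=(5.253, 2.612)
t=2.400: state=(4.571, 2.811)
t=2.600: state=(3.902, 2.876)
t=2.800: state=(3.333, 2.809)
t=3.000: state=(2.896, 2.643)
t=3.200: state=(2.588, 2.420)
t=3.400: state=(2.392, 2.175)
t=3.600: state=(2.290, 1.934)
t=3.800: state=(2.267, 1.711)
t=3.950: state=(2.294, 1.562)
largest grid value and its neighbours: y(2.580)=2.87559, y(2.590)=2.87586, y(2.600)=2.87579
parabola through these three points peaks at t≈2.593 with y≈2.87587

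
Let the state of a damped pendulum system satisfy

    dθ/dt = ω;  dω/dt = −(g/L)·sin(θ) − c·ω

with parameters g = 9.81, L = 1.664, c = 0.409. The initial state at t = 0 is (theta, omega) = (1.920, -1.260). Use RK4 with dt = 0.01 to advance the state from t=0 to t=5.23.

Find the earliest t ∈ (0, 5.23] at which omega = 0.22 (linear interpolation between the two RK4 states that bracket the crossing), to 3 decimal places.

t = 1.426

t=0.000: state=(1.920, -1.260)
step 1 (dt=0.01): k1=(-1.260, -5.024), k2=(-1.285, -5.027), k3=(-1.285, -5.027), k4=(-1.310, -5.029); state += dt/6·(k1+2k2+2k3+k4)
t=0.010: state=(1.907, -1.310)
t=0.020: state=(1.894, -1.361)
t=0.030: state=(1.880, -1.411)
continuing one RK4 step at a time; state shown every 20 steps (Δt=0.2):
t=0.200: state=(1.567, -2.268)
t=0.400: state=(1.019, -3.168)
t=0.600: state=(0.330, -3.615)
t=0.800: state=(-0.374, -3.295)
t=1.000: state=(-0.945, -2.335)
t=1.200: state=(-1.292, -1.127)
t=1.400: state=(-1.397, 0.069)
t=1.420: state=(-1.394, 0.184)
next step: t=1.430: state=(-1.392, 0.241) — omega has crossed 0.22
linear interpolation between t=1.420 (0.18407) and t=1.430 (0.24123) → t≈1.426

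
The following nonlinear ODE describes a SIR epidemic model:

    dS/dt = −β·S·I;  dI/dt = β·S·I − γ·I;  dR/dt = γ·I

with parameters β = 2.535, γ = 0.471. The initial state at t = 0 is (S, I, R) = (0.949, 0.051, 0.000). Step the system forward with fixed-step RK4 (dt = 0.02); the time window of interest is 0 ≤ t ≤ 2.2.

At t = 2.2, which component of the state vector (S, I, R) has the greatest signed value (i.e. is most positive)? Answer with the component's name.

t=0.000: state=(0.949, 0.051, 0.000)
step 1 (dt=0.02): k1=(-0.123, 0.099, 0.024), k2=(-0.125, 0.100, 0.024), k3=(-0.125, 0.100, 0.024), k4=(-0.127, 0.102, 0.025); state += dt/6·(k1+2k2+2k3+k4)
t=0.020: state=(0.947, 0.053, 0.000)
t=0.040: state=(0.944, 0.055, 0.001)
t=0.060: state=(0.941, 0.057, 0.002)
continuing one RK4 step at a time; state shown every 5 steps (Δt=0.1):
t=0.100: state=(0.936, 0.062, 0.003)
t=0.200: state=(0.920, 0.075, 0.006)
t=0.300: state=(0.901, 0.090, 0.010)
t=0.400: state=(0.879, 0.107, 0.014)
t=0.500: state=(0.853, 0.127, 0.020)
t=0.600: state=(0.823, 0.150, 0.026)
t=0.700: state=(0.790, 0.176, 0.034)
t=0.800: state=(0.753, 0.204, 0.043)
t=0.900: state=(0.712, 0.234, 0.053)
t=1.000: state=(0.669, 0.266, 0.065)
t=1.100: state=(0.622, 0.299, 0.078)
t=1.200: state=(0.575, 0.332, 0.093)
t=1.300: state=(0.526, 0.364, 0.110)
t=1.400: state=(0.478, 0.395, 0.128)
t=1.500: state=(0.431, 0.423, 0.147)
t=1.600: state=(0.386, 0.447, 0.167)
t=1.700: state=(0.343, 0.468, 0.189)
t=1.800: state=(0.304, 0.484, 0.211)
t=1.900: state=(0.269, 0.497, 0.234)
t=2.000: state=(0.237, 0.505, 0.258)
t=2.100: state=(0.208, 0.510, 0.282)
t=2.200: state=(0.183, 0.511, 0.306)
compare at T: S=0.183, I=0.511, R=0.306

largest component: I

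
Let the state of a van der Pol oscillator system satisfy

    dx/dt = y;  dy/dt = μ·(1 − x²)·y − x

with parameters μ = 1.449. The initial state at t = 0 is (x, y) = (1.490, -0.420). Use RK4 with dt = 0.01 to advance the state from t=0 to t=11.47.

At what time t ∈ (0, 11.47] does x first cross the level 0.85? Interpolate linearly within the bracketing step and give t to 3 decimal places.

t=0.000: state=(1.490, -0.420)
step 1 (dt=0.01): k1=(-0.420, -0.747), k2=(-0.424, -0.743), k3=(-0.424, -0.743), k4=(-0.427, -0.738); state += dt/6·(k1+2k2+2k3+k4)
t=0.010: state=(1.486, -0.427)
t=0.020: state=(1.481, -0.435)
t=0.030: state=(1.477, -0.442)
continuing one RK4 step at a time; state shown every 50 steps (Δt=0.5):
t=0.500: state=(1.196, -0.753)
t=0.870: state=(0.859, -1.105)
next step: t=0.880: state=(0.848, -1.118) — x has crossed 0.85
linear interpolation between t=0.870 (0.85878) and t=0.880 (0.84766) → t≈0.878

t = 0.878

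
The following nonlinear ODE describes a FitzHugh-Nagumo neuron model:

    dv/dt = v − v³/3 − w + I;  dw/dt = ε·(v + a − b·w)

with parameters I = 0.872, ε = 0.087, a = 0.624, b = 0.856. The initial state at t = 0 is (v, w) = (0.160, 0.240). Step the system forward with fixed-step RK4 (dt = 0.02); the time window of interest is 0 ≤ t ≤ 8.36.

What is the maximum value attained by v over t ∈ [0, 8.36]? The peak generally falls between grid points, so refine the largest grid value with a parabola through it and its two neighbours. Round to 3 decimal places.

t=0.000: state=(0.160, 0.240)
step 1 (dt=0.02): k1=(0.791, 0.050), k2=(0.798, 0.051), k3=(0.798, 0.051), k4=(0.805, 0.052); state += dt/6·(k1+2k2+2k3+k4)
t=0.020: state=(0.176, 0.241)
t=0.040: state=(0.192, 0.242)
t=0.060: state=(0.209, 0.243)
continuing one RK4 step at a time; state shown every 25 steps (Δt=0.5):
t=0.500: state=(0.649, 0.275)
t=1.000: state=(1.252, 0.332)
t=1.500: state=(1.683, 0.410)
t=2.000: state=(1.841, 0.498)
t=2.500: state=(1.865, 0.586)
t=3.000: state=(1.847, 0.670)
t=3.500: state=(1.818, 0.751)
t=4.000: state=(1.785, 0.827)
t=4.500: state=(1.752, 0.899)
t=5.000: state=(1.718, 0.967)
t=5.500: state=(1.685, 1.031)
t=6.000: state=(1.651, 1.091)
t=6.500: state=(1.617, 1.147)
t=7.000: state=(1.583, 1.200)
t=7.500: state=(1.549, 1.250)
t=8.000: state=(1.515, 1.296)
t=8.360: state=(1.490, 1.328)
largest grid value and its neighbours: v(2.420)=1.86526, v(2.440)=1.86527, v(2.460)=1.86521
parabola through these three points peaks at t≈2.433 with v≈1.86527

max v = 1.865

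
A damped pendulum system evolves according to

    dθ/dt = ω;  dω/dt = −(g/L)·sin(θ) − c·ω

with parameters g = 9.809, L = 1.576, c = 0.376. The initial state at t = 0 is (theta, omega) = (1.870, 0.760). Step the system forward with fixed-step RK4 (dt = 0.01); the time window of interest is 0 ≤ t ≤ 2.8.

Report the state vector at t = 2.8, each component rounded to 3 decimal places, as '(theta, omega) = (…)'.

(theta, omega) = (0.848, 1.399)

t=0.000: state=(1.870, 0.760)
step 1 (dt=0.01): k1=(0.760, -6.233), k2=(0.729, -6.214), k3=(0.729, -6.215), k4=(0.698, -6.196); state += dt/6·(k1+2k2+2k3+k4)
t=0.010: state=(1.877, 0.698)
t=0.020: state=(1.884, 0.636)
t=0.030: state=(1.890, 0.575)
continuing one RK4 step at a time; state shown every 10 steps (Δt=0.1):
t=0.100: state=(1.915, 0.154)
t=0.200: state=(1.902, -0.427)
t=0.300: state=(1.830, -0.995)
t=0.400: state=(1.703, -1.557)
t=0.500: state=(1.519, -2.109)
t=0.600: state=(1.282, -2.632)
t=0.700: state=(0.995, -3.088)
t=0.800: state=(0.668, -3.424)
t=0.900: state=(0.316, -3.585)
t=1.000: state=(-0.042, -3.535)
t=1.100: state=(-0.384, -3.274)
t=1.200: state=(-0.691, -2.840)
t=1.300: state=(-0.948, -2.288)
t=1.400: state=(-1.146, -1.673)
t=1.500: state=(-1.282, -1.038)
t=1.600: state=(-1.354, -0.408)
t=1.700: state=(-1.364, 0.205)
t=1.800: state=(-1.314, 0.792)
t=1.900: state=(-1.207, 1.345)
t=2.000: state=(-1.047, 1.848)
t=2.100: state=(-0.840, 2.274)
t=2.200: state=(-0.595, 2.592)
t=2.300: state=(-0.326, 2.767)
t=2.400: state=(-0.048, 2.778)
t=2.500: state=(0.224, 2.620)
t=2.600: state=(0.472, 2.314)
t=2.700: state=(0.683, 1.894)
t=2.800: state=(0.848, 1.399)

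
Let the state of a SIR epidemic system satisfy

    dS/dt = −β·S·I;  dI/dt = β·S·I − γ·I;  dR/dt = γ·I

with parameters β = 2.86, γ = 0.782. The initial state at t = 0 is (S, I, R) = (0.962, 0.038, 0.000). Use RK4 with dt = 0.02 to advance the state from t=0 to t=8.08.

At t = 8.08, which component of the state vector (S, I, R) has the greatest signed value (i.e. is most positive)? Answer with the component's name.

largest component: R

t=0.000: state=(0.962, 0.038, 0.000)
step 1 (dt=0.02): k1=(-0.105, 0.075, 0.030), k2=(-0.106, 0.076, 0.030), k3=(-0.107, 0.076, 0.030), k4=(-0.109, 0.078, 0.031); state += dt/6·(k1+2k2+2k3+k4)
t=0.020: state=(0.960, 0.040, 0.001)
t=0.040: state=(0.958, 0.041, 0.001)
t=0.060: state=(0.955, 0.043, 0.002)
continuing one RK4 step at a time; state shown every 25 steps (Δt=0.5):
t=0.500: state=(0.879, 0.097, 0.025)
t=1.000: state=(0.712, 0.206, 0.082)
t=1.500: state=(0.484, 0.328, 0.188)
t=2.000: state=(0.288, 0.382, 0.330)
t=2.500: state=(0.169, 0.355, 0.476)
t=3.000: state=(0.106, 0.291, 0.603)
t=3.500: state=(0.073, 0.223, 0.703)
t=4.000: state=(0.056, 0.165, 0.779)
t=4.500: state=(0.046, 0.120, 0.834)
t=5.000: state=(0.039, 0.086, 0.874)
t=5.500: state=(0.035, 0.062, 0.903)
t=6.000: state=(0.033, 0.044, 0.923)
t=6.500: state=(0.031, 0.031, 0.938)
t=7.000: state=(0.030, 0.022, 0.948)
t=7.500: state=(0.029, 0.015, 0.955)
t=8.000: state=(0.029, 0.011, 0.960)
t=8.080: state=(0.029, 0.010, 0.961)
compare at T: S=0.029, I=0.010, R=0.961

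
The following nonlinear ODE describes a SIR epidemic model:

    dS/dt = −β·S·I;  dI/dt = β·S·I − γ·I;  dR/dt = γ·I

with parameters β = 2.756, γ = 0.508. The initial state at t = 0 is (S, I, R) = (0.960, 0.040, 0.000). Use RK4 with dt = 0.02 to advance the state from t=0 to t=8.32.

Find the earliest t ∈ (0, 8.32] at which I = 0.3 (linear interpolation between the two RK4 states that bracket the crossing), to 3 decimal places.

t = 1.130

t=0.000: state=(0.960, 0.040, 0.000)
step 1 (dt=0.02): k1=(-0.106, 0.086, 0.020), k2=(-0.108, 0.087, 0.021), k3=(-0.108, 0.087, 0.021), k4=(-0.110, 0.089, 0.021); state += dt/6·(k1+2k2+2k3+k4)
t=0.020: state=(0.958, 0.042, 0.000)
t=0.040: state=(0.956, 0.044, 0.001)
t=0.060: state=(0.953, 0.045, 0.001)
continuing one RK4 step at a time; state shown every 25 steps (Δt=0.5):
t=0.500: state=(0.872, 0.111, 0.018)
t=1.000: state=(0.684, 0.254, 0.063)
t=1.120: state=(0.624, 0.296, 0.079)
next step: t=1.140: state=(0.614, 0.304, 0.082) — I has crossed 0.3
linear interpolation between t=1.120 (0.29636) and t=1.140 (0.30355) → t≈1.130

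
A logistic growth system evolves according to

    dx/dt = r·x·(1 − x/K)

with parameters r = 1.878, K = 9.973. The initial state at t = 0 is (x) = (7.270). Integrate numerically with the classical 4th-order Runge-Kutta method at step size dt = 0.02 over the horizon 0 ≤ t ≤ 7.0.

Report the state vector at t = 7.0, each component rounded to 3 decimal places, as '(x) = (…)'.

t=0.000: state=(7.270)
step 1 (dt=0.02): k1=(3.700), k2=(3.668), k3=(3.669), k4=(3.636); state += dt/6·(k1+2k2+2k3+k4)
t=0.020: state=(7.343)
t=0.040: state=(7.415)
t=0.060: state=(7.486)
continuing one RK4 step at a time; state shown every 25 steps (Δt=0.5):
t=0.500: state=(8.707)
t=1.000: state=(9.437)
t=1.500: state=(9.756)
t=2.000: state=(9.887)
t=2.500: state=(9.939)
t=3.000: state=(9.960)
t=3.500: state=(9.968)
t=4.000: state=(9.971)
t=4.500: state=(9.972)
t=5.000: state=(9.973)
t=5.500: state=(9.973)
t=6.000: state=(9.973)
t=6.500: state=(9.973)
t=7.000: state=(9.973)

(x) = (9.973)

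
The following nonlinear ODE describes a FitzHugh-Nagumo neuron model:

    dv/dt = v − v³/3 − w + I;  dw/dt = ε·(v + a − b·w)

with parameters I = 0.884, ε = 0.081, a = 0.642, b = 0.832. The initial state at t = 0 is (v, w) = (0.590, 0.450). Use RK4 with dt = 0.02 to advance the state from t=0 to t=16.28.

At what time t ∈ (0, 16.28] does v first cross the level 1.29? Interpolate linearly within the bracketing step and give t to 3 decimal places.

t=0.000: state=(0.590, 0.450)
step 1 (dt=0.02): k1=(0.956, 0.069), k2=(0.961, 0.070), k3=(0.961, 0.070), k4=(0.966, 0.071); state += dt/6·(k1+2k2+2k3+k4)
t=0.020: state=(0.609, 0.451)
t=0.040: state=(0.629, 0.453)
t=0.060: state=(0.648, 0.454)
t=0.680: state=(1.289, 0.515)
next step: t=0.700: state=(1.308, 0.518) — v has crossed 1.29
linear interpolation between t=0.680 (1.28907) and t=0.700 (1.30780) → t≈0.681

t = 0.681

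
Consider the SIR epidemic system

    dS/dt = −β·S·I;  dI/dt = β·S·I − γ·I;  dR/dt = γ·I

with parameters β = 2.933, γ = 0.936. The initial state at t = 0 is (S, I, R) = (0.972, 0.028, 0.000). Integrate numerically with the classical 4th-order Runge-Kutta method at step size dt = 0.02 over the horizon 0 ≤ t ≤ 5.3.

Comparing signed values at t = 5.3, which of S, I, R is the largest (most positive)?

t=0.000: state=(0.972, 0.028, 0.000)
step 1 (dt=0.02): k1=(-0.080, 0.054, 0.026), k2=(-0.081, 0.055, 0.027), k3=(-0.081, 0.055, 0.027), k4=(-0.083, 0.056, 0.027); state += dt/6·(k1+2k2+2k3+k4)
t=0.020: state=(0.970, 0.029, 0.001)
t=0.040: state=(0.969, 0.030, 0.001)
t=0.060: state=(0.967, 0.031, 0.002)
continuing one RK4 step at a time; state shown every 10 steps (Δt=0.2):
t=0.200: state=(0.953, 0.041, 0.006)
t=0.400: state=(0.926, 0.059, 0.016)
t=0.600: state=(0.888, 0.083, 0.029)
t=0.800: state=(0.839, 0.114, 0.047)
t=1.000: state=(0.776, 0.152, 0.072)
t=1.200: state=(0.701, 0.195, 0.104)
t=1.400: state=(0.617, 0.238, 0.145)
t=1.600: state=(0.530, 0.276, 0.193)
t=1.800: state=(0.447, 0.305, 0.248)
t=2.000: state=(0.372, 0.322, 0.307)
t=2.200: state=(0.307, 0.325, 0.367)
t=2.400: state=(0.254, 0.318, 0.428)
t=2.600: state=(0.212, 0.302, 0.486)
t=2.800: state=(0.179, 0.281, 0.541)
t=3.000: state=(0.153, 0.257, 0.591)
t=3.200: state=(0.132, 0.231, 0.637)
t=3.400: state=(0.116, 0.206, 0.677)
t=3.600: state=(0.104, 0.182, 0.714)
t=3.800: state=(0.094, 0.160, 0.746)
t=4.000: state=(0.086, 0.140, 0.774)
t=4.200: state=(0.080, 0.122, 0.798)
t=4.400: state=(0.074, 0.106, 0.820)
t=4.600: state=(0.070, 0.092, 0.838)
t=4.800: state=(0.067, 0.079, 0.854)
t=5.000: state=(0.064, 0.068, 0.868)
t=5.200: state=(0.062, 0.059, 0.880)
t=5.300: state=(0.061, 0.054, 0.885)
compare at T: S=0.061, I=0.054, R=0.885

largest component: R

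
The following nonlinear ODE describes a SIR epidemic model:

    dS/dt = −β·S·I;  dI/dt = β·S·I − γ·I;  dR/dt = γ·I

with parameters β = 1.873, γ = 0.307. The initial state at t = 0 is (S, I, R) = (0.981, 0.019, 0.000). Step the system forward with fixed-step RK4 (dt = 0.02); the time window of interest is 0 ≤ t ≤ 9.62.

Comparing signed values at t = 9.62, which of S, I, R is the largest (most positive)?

largest component: R

t=0.000: state=(0.981, 0.019, 0.000)
step 1 (dt=0.02): k1=(-0.035, 0.029, 0.006), k2=(-0.035, 0.030, 0.006), k3=(-0.035, 0.030, 0.006), k4=(-0.036, 0.030, 0.006); state += dt/6·(k1+2k2+2k3+k4)
t=0.020: state=(0.980, 0.020, 0.000)
t=0.040: state=(0.980, 0.020, 0.000)
t=0.060: state=(0.979, 0.021, 0.000)
continuing one RK4 step at a time; state shown every 25 steps (Δt=0.5):
t=0.500: state=(0.955, 0.040, 0.004)
t=1.000: state=(0.904, 0.083, 0.013)
t=1.500: state=(0.809, 0.159, 0.032)
t=2.000: state=(0.662, 0.273, 0.064)
t=2.500: state=(0.483, 0.401, 0.116)
t=3.000: state=(0.316, 0.499, 0.186)
t=3.500: state=(0.193, 0.540, 0.266)
t=4.000: state=(0.116, 0.534, 0.349)
t=4.500: state=(0.072, 0.499, 0.429)
t=5.000: state=(0.046, 0.452, 0.502)
t=5.500: state=(0.031, 0.402, 0.568)
t=6.000: state=(0.022, 0.353, 0.625)
t=6.500: state=(0.016, 0.308, 0.676)
t=7.000: state=(0.012, 0.268, 0.720)
t=7.500: state=(0.010, 0.232, 0.759)
t=8.000: state=(0.008, 0.201, 0.792)
t=8.500: state=(0.007, 0.173, 0.820)
t=9.000: state=(0.006, 0.149, 0.845)
t=9.500: state=(0.005, 0.129, 0.866)
t=9.620: state=(0.005, 0.124, 0.871)
compare at T: S=0.005, I=0.124, R=0.871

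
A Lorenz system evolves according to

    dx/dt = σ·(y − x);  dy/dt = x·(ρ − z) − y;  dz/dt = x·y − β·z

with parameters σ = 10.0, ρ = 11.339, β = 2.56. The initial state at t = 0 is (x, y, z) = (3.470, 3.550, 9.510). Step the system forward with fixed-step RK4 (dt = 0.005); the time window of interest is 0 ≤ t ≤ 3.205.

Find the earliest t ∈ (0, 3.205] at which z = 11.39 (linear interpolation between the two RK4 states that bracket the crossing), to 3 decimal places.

t = 0.561

t=0.000: state=(3.470, 3.550, 9.510)
step 1 (dt=0.005): k1=(0.800, 2.797, -12.027), k2=(0.850, 2.898, -11.919), k3=(0.851, 2.897, -11.918), k4=(0.902, 2.997, -11.809); state += dt/6·(k1+2k2+2k3+k4)
t=0.005: state=(3.474, 3.564, 9.450)
t=0.010: state=(3.479, 3.580, 9.392)
t=0.015: state=(3.484, 3.596, 9.335)
continuing one RK4 step at a time; state shown every 40 steps (Δt=0.2):
t=0.200: state=(4.152, 4.765, 8.124)
t=0.400: state=(5.655, 6.387, 9.316)
t=0.560: state=(6.303, 6.269, 11.382)
next step: t=0.565: state=(6.301, 6.236, 11.433) — z has crossed 11.39
linear interpolation between t=0.560 (11.38241) and t=0.565 (11.43340) → t≈0.561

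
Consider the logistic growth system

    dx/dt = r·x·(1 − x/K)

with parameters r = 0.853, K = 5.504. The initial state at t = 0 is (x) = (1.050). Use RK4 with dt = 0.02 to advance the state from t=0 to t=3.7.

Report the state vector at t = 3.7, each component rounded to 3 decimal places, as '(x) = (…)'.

t=0.000: state=(1.050)
step 1 (dt=0.02): k1=(0.725), k2=(0.729), k3=(0.729), k4=(0.732); state += dt/6·(k1+2k2+2k3+k4)
t=0.020: state=(1.065)
t=0.040: state=(1.079)
t=0.060: state=(1.094)
continuing one RK4 step at a time; state shown every 10 steps (Δt=0.2):
t=0.200: state=(1.203)
t=0.400: state=(1.371)
t=0.600: state=(1.554)
t=0.800: state=(1.751)
t=1.000: state=(1.960)
t=1.200: state=(2.181)
t=1.400: state=(2.409)
t=1.600: state=(2.642)
t=1.800: state=(2.876)
t=2.000: state=(3.109)
t=2.200: state=(3.337)
t=2.400: state=(3.556)
t=2.600: state=(3.765)
t=2.800: state=(3.962)
t=3.000: state=(4.144)
t=3.200: state=(4.311)
t=3.400: state=(4.463)
t=3.600: state=(4.599)
t=3.700: state=(4.662)

(x) = (4.662)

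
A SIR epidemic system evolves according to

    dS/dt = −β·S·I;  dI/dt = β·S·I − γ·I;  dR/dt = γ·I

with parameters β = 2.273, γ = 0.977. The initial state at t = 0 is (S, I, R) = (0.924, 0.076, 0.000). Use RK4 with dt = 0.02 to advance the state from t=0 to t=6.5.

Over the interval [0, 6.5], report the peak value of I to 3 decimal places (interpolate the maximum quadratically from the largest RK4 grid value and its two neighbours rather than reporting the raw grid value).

t=0.000: state=(0.924, 0.076, 0.000)
step 1 (dt=0.02): k1=(-0.160, 0.085, 0.074), k2=(-0.161, 0.086, 0.075), k3=(-0.161, 0.086, 0.075), k4=(-0.163, 0.087, 0.076); state += dt/6·(k1+2k2+2k3+k4)
t=0.020: state=(0.921, 0.078, 0.002)
t=0.040: state=(0.917, 0.079, 0.003)
t=0.060: state=(0.914, 0.081, 0.005)
continuing one RK4 step at a time; state shown every 25 steps (Δt=0.5):
t=0.500: state=(0.825, 0.126, 0.049)
t=1.000: state=(0.691, 0.184, 0.125)
t=1.500: state=(0.546, 0.228, 0.226)
t=2.000: state=(0.417, 0.241, 0.342)
t=2.500: state=(0.319, 0.224, 0.457)
t=3.000: state=(0.252, 0.190, 0.558)
t=3.500: state=(0.208, 0.151, 0.641)
t=4.000: state=(0.179, 0.115, 0.706)
t=4.500: state=(0.160, 0.086, 0.755)
t=5.000: state=(0.147, 0.062, 0.791)
t=5.500: state=(0.138, 0.045, 0.817)
t=6.000: state=(0.132, 0.032, 0.836)
t=6.500: state=(0.128, 0.023, 0.849)
largest grid value and its neighbours: I(1.920)=0.24118, I(1.940)=0.24121, I(1.960)=0.24119
parabola through these three points peaks at t≈1.943 with I≈0.24121

max I = 0.241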